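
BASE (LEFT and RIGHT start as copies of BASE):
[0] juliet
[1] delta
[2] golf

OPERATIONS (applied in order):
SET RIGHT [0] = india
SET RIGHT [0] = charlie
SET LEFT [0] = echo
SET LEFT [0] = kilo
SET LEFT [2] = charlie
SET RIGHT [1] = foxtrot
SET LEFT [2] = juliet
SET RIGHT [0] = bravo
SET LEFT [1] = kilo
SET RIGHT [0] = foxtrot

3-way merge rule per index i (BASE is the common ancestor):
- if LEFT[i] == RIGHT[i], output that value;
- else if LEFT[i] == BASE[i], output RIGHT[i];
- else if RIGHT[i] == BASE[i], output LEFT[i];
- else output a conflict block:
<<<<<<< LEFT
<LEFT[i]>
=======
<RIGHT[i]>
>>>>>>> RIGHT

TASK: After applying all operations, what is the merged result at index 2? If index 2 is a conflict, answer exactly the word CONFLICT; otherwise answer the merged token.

Final LEFT:  [kilo, kilo, juliet]
Final RIGHT: [foxtrot, foxtrot, golf]
i=0: BASE=juliet L=kilo R=foxtrot all differ -> CONFLICT
i=1: BASE=delta L=kilo R=foxtrot all differ -> CONFLICT
i=2: L=juliet, R=golf=BASE -> take LEFT -> juliet
Index 2 -> juliet

Answer: juliet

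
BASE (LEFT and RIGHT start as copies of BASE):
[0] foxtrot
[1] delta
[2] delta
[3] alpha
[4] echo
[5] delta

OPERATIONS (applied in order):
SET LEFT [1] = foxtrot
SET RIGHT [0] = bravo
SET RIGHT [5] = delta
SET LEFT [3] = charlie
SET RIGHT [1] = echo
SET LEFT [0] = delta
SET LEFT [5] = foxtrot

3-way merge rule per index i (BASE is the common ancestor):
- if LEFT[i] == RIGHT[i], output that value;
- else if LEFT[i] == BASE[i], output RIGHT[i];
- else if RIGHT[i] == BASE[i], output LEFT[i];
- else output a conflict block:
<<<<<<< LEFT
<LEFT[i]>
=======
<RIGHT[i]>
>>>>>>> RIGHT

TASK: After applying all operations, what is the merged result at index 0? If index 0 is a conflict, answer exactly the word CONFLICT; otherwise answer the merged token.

Final LEFT:  [delta, foxtrot, delta, charlie, echo, foxtrot]
Final RIGHT: [bravo, echo, delta, alpha, echo, delta]
i=0: BASE=foxtrot L=delta R=bravo all differ -> CONFLICT
i=1: BASE=delta L=foxtrot R=echo all differ -> CONFLICT
i=2: L=delta R=delta -> agree -> delta
i=3: L=charlie, R=alpha=BASE -> take LEFT -> charlie
i=4: L=echo R=echo -> agree -> echo
i=5: L=foxtrot, R=delta=BASE -> take LEFT -> foxtrot
Index 0 -> CONFLICT

Answer: CONFLICT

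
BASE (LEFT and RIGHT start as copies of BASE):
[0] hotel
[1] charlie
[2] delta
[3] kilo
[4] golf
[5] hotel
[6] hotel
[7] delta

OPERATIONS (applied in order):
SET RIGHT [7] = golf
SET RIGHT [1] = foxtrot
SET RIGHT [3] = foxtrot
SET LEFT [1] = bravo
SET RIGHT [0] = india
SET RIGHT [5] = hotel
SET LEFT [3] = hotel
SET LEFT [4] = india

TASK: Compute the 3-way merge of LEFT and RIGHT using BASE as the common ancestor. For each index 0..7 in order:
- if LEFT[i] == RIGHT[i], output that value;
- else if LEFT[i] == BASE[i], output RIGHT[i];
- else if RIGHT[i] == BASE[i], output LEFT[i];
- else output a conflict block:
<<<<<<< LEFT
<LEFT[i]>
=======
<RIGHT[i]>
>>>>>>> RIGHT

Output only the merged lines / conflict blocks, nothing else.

Final LEFT:  [hotel, bravo, delta, hotel, india, hotel, hotel, delta]
Final RIGHT: [india, foxtrot, delta, foxtrot, golf, hotel, hotel, golf]
i=0: L=hotel=BASE, R=india -> take RIGHT -> india
i=1: BASE=charlie L=bravo R=foxtrot all differ -> CONFLICT
i=2: L=delta R=delta -> agree -> delta
i=3: BASE=kilo L=hotel R=foxtrot all differ -> CONFLICT
i=4: L=india, R=golf=BASE -> take LEFT -> india
i=5: L=hotel R=hotel -> agree -> hotel
i=6: L=hotel R=hotel -> agree -> hotel
i=7: L=delta=BASE, R=golf -> take RIGHT -> golf

Answer: india
<<<<<<< LEFT
bravo
=======
foxtrot
>>>>>>> RIGHT
delta
<<<<<<< LEFT
hotel
=======
foxtrot
>>>>>>> RIGHT
india
hotel
hotel
golf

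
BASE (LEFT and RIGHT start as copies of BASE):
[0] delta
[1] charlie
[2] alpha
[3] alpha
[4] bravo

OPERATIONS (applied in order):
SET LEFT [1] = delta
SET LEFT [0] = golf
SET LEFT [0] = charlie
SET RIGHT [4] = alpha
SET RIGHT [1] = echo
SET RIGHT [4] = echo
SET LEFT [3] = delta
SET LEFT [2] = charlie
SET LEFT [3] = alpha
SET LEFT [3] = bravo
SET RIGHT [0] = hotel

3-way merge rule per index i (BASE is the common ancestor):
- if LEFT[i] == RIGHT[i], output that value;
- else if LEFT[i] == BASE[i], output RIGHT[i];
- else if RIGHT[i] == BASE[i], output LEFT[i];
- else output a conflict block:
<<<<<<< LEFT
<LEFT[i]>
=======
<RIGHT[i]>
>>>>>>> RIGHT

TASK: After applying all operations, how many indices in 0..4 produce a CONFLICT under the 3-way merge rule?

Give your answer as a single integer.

Answer: 2

Derivation:
Final LEFT:  [charlie, delta, charlie, bravo, bravo]
Final RIGHT: [hotel, echo, alpha, alpha, echo]
i=0: BASE=delta L=charlie R=hotel all differ -> CONFLICT
i=1: BASE=charlie L=delta R=echo all differ -> CONFLICT
i=2: L=charlie, R=alpha=BASE -> take LEFT -> charlie
i=3: L=bravo, R=alpha=BASE -> take LEFT -> bravo
i=4: L=bravo=BASE, R=echo -> take RIGHT -> echo
Conflict count: 2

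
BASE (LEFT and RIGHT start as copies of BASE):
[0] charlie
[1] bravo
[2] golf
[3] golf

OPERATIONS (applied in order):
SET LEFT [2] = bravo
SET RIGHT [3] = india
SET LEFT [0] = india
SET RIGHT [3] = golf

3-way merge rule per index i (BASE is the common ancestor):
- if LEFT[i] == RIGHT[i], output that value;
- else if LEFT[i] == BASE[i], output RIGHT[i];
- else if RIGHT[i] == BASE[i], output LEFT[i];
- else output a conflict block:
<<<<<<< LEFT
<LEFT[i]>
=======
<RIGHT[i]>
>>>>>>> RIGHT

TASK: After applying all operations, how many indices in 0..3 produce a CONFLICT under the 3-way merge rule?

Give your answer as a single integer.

Answer: 0

Derivation:
Final LEFT:  [india, bravo, bravo, golf]
Final RIGHT: [charlie, bravo, golf, golf]
i=0: L=india, R=charlie=BASE -> take LEFT -> india
i=1: L=bravo R=bravo -> agree -> bravo
i=2: L=bravo, R=golf=BASE -> take LEFT -> bravo
i=3: L=golf R=golf -> agree -> golf
Conflict count: 0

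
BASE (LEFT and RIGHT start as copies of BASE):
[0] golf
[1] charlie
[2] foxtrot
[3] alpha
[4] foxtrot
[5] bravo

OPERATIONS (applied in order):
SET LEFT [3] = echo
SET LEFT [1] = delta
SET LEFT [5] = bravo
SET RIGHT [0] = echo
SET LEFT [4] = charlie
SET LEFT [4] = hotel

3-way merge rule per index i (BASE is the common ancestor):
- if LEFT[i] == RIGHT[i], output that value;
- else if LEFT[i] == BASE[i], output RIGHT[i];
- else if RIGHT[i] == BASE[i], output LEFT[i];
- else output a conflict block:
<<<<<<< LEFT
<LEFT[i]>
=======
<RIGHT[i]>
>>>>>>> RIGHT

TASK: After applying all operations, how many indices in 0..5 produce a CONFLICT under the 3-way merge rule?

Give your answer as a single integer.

Final LEFT:  [golf, delta, foxtrot, echo, hotel, bravo]
Final RIGHT: [echo, charlie, foxtrot, alpha, foxtrot, bravo]
i=0: L=golf=BASE, R=echo -> take RIGHT -> echo
i=1: L=delta, R=charlie=BASE -> take LEFT -> delta
i=2: L=foxtrot R=foxtrot -> agree -> foxtrot
i=3: L=echo, R=alpha=BASE -> take LEFT -> echo
i=4: L=hotel, R=foxtrot=BASE -> take LEFT -> hotel
i=5: L=bravo R=bravo -> agree -> bravo
Conflict count: 0

Answer: 0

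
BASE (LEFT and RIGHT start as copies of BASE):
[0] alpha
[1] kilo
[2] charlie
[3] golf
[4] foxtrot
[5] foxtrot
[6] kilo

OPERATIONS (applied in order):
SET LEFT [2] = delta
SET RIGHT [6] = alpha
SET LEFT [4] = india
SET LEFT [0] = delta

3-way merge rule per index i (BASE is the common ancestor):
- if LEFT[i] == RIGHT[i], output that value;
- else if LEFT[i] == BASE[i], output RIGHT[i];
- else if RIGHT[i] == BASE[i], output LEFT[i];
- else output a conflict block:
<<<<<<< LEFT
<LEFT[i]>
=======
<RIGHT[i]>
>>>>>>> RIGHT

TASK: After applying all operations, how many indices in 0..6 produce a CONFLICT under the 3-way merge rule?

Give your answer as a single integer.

Final LEFT:  [delta, kilo, delta, golf, india, foxtrot, kilo]
Final RIGHT: [alpha, kilo, charlie, golf, foxtrot, foxtrot, alpha]
i=0: L=delta, R=alpha=BASE -> take LEFT -> delta
i=1: L=kilo R=kilo -> agree -> kilo
i=2: L=delta, R=charlie=BASE -> take LEFT -> delta
i=3: L=golf R=golf -> agree -> golf
i=4: L=india, R=foxtrot=BASE -> take LEFT -> india
i=5: L=foxtrot R=foxtrot -> agree -> foxtrot
i=6: L=kilo=BASE, R=alpha -> take RIGHT -> alpha
Conflict count: 0

Answer: 0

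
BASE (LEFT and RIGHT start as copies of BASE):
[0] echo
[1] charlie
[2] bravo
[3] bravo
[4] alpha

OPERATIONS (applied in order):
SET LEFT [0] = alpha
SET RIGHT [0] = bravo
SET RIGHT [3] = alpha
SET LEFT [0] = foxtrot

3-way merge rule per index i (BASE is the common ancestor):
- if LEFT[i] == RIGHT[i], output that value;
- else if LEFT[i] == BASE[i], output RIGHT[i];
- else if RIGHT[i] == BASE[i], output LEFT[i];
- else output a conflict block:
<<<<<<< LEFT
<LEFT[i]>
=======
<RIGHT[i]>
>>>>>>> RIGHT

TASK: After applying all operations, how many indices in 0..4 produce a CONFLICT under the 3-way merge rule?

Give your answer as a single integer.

Final LEFT:  [foxtrot, charlie, bravo, bravo, alpha]
Final RIGHT: [bravo, charlie, bravo, alpha, alpha]
i=0: BASE=echo L=foxtrot R=bravo all differ -> CONFLICT
i=1: L=charlie R=charlie -> agree -> charlie
i=2: L=bravo R=bravo -> agree -> bravo
i=3: L=bravo=BASE, R=alpha -> take RIGHT -> alpha
i=4: L=alpha R=alpha -> agree -> alpha
Conflict count: 1

Answer: 1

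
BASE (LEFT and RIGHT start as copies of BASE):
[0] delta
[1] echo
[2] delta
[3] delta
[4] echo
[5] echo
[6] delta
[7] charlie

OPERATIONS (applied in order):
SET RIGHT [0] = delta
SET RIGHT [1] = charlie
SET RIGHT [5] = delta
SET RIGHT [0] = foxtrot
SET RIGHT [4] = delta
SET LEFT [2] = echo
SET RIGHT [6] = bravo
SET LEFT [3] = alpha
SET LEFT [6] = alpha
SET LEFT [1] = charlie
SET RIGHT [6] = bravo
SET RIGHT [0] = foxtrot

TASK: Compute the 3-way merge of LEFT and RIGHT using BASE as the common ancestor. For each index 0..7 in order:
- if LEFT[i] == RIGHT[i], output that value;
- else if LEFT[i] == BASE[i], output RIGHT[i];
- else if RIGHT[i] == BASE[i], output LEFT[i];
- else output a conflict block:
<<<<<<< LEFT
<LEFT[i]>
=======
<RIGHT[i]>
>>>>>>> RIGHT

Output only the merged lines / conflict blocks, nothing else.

Final LEFT:  [delta, charlie, echo, alpha, echo, echo, alpha, charlie]
Final RIGHT: [foxtrot, charlie, delta, delta, delta, delta, bravo, charlie]
i=0: L=delta=BASE, R=foxtrot -> take RIGHT -> foxtrot
i=1: L=charlie R=charlie -> agree -> charlie
i=2: L=echo, R=delta=BASE -> take LEFT -> echo
i=3: L=alpha, R=delta=BASE -> take LEFT -> alpha
i=4: L=echo=BASE, R=delta -> take RIGHT -> delta
i=5: L=echo=BASE, R=delta -> take RIGHT -> delta
i=6: BASE=delta L=alpha R=bravo all differ -> CONFLICT
i=7: L=charlie R=charlie -> agree -> charlie

Answer: foxtrot
charlie
echo
alpha
delta
delta
<<<<<<< LEFT
alpha
=======
bravo
>>>>>>> RIGHT
charlie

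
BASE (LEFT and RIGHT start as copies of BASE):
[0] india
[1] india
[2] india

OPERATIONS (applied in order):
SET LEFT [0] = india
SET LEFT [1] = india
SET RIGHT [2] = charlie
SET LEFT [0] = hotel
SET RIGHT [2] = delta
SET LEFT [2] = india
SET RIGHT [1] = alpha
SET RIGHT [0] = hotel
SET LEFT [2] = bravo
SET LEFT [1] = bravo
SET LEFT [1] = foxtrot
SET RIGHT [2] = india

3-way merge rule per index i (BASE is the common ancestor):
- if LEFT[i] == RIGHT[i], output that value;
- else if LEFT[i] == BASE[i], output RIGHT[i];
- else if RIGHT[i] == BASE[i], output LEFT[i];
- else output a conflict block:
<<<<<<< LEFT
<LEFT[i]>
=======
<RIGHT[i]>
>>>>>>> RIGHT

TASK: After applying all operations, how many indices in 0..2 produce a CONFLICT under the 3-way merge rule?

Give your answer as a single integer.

Answer: 1

Derivation:
Final LEFT:  [hotel, foxtrot, bravo]
Final RIGHT: [hotel, alpha, india]
i=0: L=hotel R=hotel -> agree -> hotel
i=1: BASE=india L=foxtrot R=alpha all differ -> CONFLICT
i=2: L=bravo, R=india=BASE -> take LEFT -> bravo
Conflict count: 1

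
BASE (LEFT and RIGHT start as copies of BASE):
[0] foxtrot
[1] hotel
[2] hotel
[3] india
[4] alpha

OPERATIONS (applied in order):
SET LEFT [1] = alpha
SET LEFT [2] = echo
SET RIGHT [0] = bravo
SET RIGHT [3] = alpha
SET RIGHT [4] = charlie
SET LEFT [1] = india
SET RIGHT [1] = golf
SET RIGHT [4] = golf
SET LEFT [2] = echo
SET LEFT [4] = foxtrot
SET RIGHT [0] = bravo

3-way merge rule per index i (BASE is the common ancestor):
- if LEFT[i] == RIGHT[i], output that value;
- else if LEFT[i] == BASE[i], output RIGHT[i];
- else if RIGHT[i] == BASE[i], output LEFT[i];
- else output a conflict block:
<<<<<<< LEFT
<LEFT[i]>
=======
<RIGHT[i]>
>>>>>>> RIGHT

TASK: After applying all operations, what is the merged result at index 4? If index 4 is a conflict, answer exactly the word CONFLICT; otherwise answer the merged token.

Final LEFT:  [foxtrot, india, echo, india, foxtrot]
Final RIGHT: [bravo, golf, hotel, alpha, golf]
i=0: L=foxtrot=BASE, R=bravo -> take RIGHT -> bravo
i=1: BASE=hotel L=india R=golf all differ -> CONFLICT
i=2: L=echo, R=hotel=BASE -> take LEFT -> echo
i=3: L=india=BASE, R=alpha -> take RIGHT -> alpha
i=4: BASE=alpha L=foxtrot R=golf all differ -> CONFLICT
Index 4 -> CONFLICT

Answer: CONFLICT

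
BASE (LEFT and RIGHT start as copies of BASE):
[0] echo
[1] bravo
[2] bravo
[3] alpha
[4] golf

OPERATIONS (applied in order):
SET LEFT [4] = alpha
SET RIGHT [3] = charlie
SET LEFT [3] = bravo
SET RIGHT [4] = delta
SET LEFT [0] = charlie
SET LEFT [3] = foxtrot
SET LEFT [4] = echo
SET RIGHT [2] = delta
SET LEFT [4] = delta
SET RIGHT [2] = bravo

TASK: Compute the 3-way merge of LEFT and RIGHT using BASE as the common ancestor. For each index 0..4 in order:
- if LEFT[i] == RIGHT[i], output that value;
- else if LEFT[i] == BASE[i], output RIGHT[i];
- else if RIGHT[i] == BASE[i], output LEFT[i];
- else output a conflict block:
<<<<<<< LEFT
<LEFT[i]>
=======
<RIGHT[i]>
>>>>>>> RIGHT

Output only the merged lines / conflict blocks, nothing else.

Final LEFT:  [charlie, bravo, bravo, foxtrot, delta]
Final RIGHT: [echo, bravo, bravo, charlie, delta]
i=0: L=charlie, R=echo=BASE -> take LEFT -> charlie
i=1: L=bravo R=bravo -> agree -> bravo
i=2: L=bravo R=bravo -> agree -> bravo
i=3: BASE=alpha L=foxtrot R=charlie all differ -> CONFLICT
i=4: L=delta R=delta -> agree -> delta

Answer: charlie
bravo
bravo
<<<<<<< LEFT
foxtrot
=======
charlie
>>>>>>> RIGHT
delta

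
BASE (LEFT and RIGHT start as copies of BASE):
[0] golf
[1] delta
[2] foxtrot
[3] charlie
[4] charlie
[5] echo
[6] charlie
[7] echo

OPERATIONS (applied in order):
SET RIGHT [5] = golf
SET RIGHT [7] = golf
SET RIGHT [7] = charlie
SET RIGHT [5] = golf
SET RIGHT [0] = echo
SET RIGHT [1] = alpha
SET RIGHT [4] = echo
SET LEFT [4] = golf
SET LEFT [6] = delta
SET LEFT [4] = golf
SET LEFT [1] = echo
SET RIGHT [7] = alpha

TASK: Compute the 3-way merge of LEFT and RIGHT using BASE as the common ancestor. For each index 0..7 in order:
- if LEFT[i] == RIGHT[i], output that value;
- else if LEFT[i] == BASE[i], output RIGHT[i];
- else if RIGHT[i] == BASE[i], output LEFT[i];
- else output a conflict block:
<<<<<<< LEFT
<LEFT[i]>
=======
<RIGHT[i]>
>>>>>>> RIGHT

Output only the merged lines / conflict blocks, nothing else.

Answer: echo
<<<<<<< LEFT
echo
=======
alpha
>>>>>>> RIGHT
foxtrot
charlie
<<<<<<< LEFT
golf
=======
echo
>>>>>>> RIGHT
golf
delta
alpha

Derivation:
Final LEFT:  [golf, echo, foxtrot, charlie, golf, echo, delta, echo]
Final RIGHT: [echo, alpha, foxtrot, charlie, echo, golf, charlie, alpha]
i=0: L=golf=BASE, R=echo -> take RIGHT -> echo
i=1: BASE=delta L=echo R=alpha all differ -> CONFLICT
i=2: L=foxtrot R=foxtrot -> agree -> foxtrot
i=3: L=charlie R=charlie -> agree -> charlie
i=4: BASE=charlie L=golf R=echo all differ -> CONFLICT
i=5: L=echo=BASE, R=golf -> take RIGHT -> golf
i=6: L=delta, R=charlie=BASE -> take LEFT -> delta
i=7: L=echo=BASE, R=alpha -> take RIGHT -> alpha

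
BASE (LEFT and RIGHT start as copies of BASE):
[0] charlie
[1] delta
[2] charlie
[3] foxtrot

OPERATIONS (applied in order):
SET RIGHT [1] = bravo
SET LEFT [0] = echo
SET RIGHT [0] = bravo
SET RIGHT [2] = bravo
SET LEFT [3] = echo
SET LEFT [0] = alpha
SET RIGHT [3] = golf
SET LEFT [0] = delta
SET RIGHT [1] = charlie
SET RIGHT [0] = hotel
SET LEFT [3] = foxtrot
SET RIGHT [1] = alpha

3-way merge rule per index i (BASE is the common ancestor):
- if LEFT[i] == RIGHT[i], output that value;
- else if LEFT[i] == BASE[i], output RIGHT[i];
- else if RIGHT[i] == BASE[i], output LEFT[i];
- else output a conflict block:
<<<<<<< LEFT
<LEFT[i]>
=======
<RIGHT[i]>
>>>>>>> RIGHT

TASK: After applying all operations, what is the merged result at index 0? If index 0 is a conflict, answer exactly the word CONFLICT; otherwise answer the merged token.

Answer: CONFLICT

Derivation:
Final LEFT:  [delta, delta, charlie, foxtrot]
Final RIGHT: [hotel, alpha, bravo, golf]
i=0: BASE=charlie L=delta R=hotel all differ -> CONFLICT
i=1: L=delta=BASE, R=alpha -> take RIGHT -> alpha
i=2: L=charlie=BASE, R=bravo -> take RIGHT -> bravo
i=3: L=foxtrot=BASE, R=golf -> take RIGHT -> golf
Index 0 -> CONFLICT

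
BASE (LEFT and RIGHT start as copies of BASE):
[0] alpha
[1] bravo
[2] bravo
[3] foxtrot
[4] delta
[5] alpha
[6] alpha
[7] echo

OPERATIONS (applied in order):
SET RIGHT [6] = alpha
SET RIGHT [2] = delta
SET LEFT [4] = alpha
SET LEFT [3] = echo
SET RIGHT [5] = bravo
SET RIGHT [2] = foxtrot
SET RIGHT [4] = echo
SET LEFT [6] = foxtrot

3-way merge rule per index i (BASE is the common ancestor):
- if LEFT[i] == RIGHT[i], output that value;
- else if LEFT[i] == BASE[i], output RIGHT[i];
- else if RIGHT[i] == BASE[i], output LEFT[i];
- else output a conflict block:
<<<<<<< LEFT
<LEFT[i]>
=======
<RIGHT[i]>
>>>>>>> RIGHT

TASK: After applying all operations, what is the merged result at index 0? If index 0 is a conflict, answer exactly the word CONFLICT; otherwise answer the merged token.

Answer: alpha

Derivation:
Final LEFT:  [alpha, bravo, bravo, echo, alpha, alpha, foxtrot, echo]
Final RIGHT: [alpha, bravo, foxtrot, foxtrot, echo, bravo, alpha, echo]
i=0: L=alpha R=alpha -> agree -> alpha
i=1: L=bravo R=bravo -> agree -> bravo
i=2: L=bravo=BASE, R=foxtrot -> take RIGHT -> foxtrot
i=3: L=echo, R=foxtrot=BASE -> take LEFT -> echo
i=4: BASE=delta L=alpha R=echo all differ -> CONFLICT
i=5: L=alpha=BASE, R=bravo -> take RIGHT -> bravo
i=6: L=foxtrot, R=alpha=BASE -> take LEFT -> foxtrot
i=7: L=echo R=echo -> agree -> echo
Index 0 -> alpha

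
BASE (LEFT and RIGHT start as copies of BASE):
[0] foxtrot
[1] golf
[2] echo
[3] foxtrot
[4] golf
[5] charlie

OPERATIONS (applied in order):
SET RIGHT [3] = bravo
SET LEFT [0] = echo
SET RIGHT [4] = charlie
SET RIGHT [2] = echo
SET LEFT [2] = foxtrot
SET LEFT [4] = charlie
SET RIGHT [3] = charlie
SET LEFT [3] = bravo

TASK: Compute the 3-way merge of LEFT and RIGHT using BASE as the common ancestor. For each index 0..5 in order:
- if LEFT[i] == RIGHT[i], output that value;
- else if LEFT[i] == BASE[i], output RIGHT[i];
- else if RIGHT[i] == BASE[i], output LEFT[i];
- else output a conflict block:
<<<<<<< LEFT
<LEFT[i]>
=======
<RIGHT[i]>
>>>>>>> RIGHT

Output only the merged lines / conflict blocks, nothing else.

Answer: echo
golf
foxtrot
<<<<<<< LEFT
bravo
=======
charlie
>>>>>>> RIGHT
charlie
charlie

Derivation:
Final LEFT:  [echo, golf, foxtrot, bravo, charlie, charlie]
Final RIGHT: [foxtrot, golf, echo, charlie, charlie, charlie]
i=0: L=echo, R=foxtrot=BASE -> take LEFT -> echo
i=1: L=golf R=golf -> agree -> golf
i=2: L=foxtrot, R=echo=BASE -> take LEFT -> foxtrot
i=3: BASE=foxtrot L=bravo R=charlie all differ -> CONFLICT
i=4: L=charlie R=charlie -> agree -> charlie
i=5: L=charlie R=charlie -> agree -> charlie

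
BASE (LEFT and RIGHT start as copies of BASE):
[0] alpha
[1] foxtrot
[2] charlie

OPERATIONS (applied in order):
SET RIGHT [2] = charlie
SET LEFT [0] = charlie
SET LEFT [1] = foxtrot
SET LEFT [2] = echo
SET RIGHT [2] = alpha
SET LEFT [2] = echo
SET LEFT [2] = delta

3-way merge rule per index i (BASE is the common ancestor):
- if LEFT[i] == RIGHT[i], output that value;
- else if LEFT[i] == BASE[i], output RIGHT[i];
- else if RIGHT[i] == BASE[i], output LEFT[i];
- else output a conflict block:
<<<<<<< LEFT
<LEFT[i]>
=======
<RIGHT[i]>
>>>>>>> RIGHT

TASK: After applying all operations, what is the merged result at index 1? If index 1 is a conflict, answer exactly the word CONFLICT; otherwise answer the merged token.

Answer: foxtrot

Derivation:
Final LEFT:  [charlie, foxtrot, delta]
Final RIGHT: [alpha, foxtrot, alpha]
i=0: L=charlie, R=alpha=BASE -> take LEFT -> charlie
i=1: L=foxtrot R=foxtrot -> agree -> foxtrot
i=2: BASE=charlie L=delta R=alpha all differ -> CONFLICT
Index 1 -> foxtrot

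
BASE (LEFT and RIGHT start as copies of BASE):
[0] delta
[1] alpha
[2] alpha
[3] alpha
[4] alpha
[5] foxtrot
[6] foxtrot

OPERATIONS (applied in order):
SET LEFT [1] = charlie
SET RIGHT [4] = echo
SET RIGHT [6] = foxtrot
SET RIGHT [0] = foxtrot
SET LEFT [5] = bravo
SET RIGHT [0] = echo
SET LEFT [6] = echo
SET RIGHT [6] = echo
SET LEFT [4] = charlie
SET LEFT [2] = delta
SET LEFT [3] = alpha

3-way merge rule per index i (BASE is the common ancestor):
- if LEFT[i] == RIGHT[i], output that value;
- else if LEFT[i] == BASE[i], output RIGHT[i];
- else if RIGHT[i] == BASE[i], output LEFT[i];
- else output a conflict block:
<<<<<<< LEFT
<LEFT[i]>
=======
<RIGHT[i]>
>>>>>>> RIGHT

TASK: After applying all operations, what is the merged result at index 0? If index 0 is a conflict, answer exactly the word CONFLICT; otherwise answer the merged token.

Answer: echo

Derivation:
Final LEFT:  [delta, charlie, delta, alpha, charlie, bravo, echo]
Final RIGHT: [echo, alpha, alpha, alpha, echo, foxtrot, echo]
i=0: L=delta=BASE, R=echo -> take RIGHT -> echo
i=1: L=charlie, R=alpha=BASE -> take LEFT -> charlie
i=2: L=delta, R=alpha=BASE -> take LEFT -> delta
i=3: L=alpha R=alpha -> agree -> alpha
i=4: BASE=alpha L=charlie R=echo all differ -> CONFLICT
i=5: L=bravo, R=foxtrot=BASE -> take LEFT -> bravo
i=6: L=echo R=echo -> agree -> echo
Index 0 -> echo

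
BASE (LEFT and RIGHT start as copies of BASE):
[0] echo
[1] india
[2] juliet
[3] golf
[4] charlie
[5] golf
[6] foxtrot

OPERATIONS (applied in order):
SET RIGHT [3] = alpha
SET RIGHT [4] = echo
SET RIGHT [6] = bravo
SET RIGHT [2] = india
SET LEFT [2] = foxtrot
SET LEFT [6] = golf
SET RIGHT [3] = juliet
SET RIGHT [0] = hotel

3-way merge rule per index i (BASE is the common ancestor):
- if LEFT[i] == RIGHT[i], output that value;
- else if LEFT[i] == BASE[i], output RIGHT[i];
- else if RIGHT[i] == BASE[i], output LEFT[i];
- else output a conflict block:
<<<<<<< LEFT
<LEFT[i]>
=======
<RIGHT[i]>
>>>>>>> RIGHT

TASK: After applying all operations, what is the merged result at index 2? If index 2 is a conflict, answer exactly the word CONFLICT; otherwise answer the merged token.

Answer: CONFLICT

Derivation:
Final LEFT:  [echo, india, foxtrot, golf, charlie, golf, golf]
Final RIGHT: [hotel, india, india, juliet, echo, golf, bravo]
i=0: L=echo=BASE, R=hotel -> take RIGHT -> hotel
i=1: L=india R=india -> agree -> india
i=2: BASE=juliet L=foxtrot R=india all differ -> CONFLICT
i=3: L=golf=BASE, R=juliet -> take RIGHT -> juliet
i=4: L=charlie=BASE, R=echo -> take RIGHT -> echo
i=5: L=golf R=golf -> agree -> golf
i=6: BASE=foxtrot L=golf R=bravo all differ -> CONFLICT
Index 2 -> CONFLICT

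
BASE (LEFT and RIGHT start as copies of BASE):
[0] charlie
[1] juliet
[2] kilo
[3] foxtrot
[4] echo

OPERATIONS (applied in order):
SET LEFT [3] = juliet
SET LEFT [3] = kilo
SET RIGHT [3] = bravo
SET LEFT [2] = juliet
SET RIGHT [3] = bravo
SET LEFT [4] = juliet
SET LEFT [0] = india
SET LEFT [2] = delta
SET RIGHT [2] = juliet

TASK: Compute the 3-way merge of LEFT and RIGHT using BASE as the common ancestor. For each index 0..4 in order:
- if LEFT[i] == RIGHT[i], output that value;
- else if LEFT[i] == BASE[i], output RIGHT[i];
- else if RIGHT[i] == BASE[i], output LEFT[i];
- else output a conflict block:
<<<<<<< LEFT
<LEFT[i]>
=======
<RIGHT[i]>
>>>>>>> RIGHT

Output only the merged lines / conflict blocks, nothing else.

Final LEFT:  [india, juliet, delta, kilo, juliet]
Final RIGHT: [charlie, juliet, juliet, bravo, echo]
i=0: L=india, R=charlie=BASE -> take LEFT -> india
i=1: L=juliet R=juliet -> agree -> juliet
i=2: BASE=kilo L=delta R=juliet all differ -> CONFLICT
i=3: BASE=foxtrot L=kilo R=bravo all differ -> CONFLICT
i=4: L=juliet, R=echo=BASE -> take LEFT -> juliet

Answer: india
juliet
<<<<<<< LEFT
delta
=======
juliet
>>>>>>> RIGHT
<<<<<<< LEFT
kilo
=======
bravo
>>>>>>> RIGHT
juliet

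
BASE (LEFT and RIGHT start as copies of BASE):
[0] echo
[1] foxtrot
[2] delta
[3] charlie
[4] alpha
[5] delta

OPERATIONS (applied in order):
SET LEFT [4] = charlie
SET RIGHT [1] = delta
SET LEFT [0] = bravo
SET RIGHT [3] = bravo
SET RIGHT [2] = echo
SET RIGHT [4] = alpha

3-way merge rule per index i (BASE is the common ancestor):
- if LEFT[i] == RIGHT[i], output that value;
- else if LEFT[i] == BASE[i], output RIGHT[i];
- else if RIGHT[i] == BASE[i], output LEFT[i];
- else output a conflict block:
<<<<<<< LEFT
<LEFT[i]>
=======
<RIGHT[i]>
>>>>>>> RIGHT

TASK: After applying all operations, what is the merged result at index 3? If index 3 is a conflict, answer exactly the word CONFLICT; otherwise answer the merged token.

Final LEFT:  [bravo, foxtrot, delta, charlie, charlie, delta]
Final RIGHT: [echo, delta, echo, bravo, alpha, delta]
i=0: L=bravo, R=echo=BASE -> take LEFT -> bravo
i=1: L=foxtrot=BASE, R=delta -> take RIGHT -> delta
i=2: L=delta=BASE, R=echo -> take RIGHT -> echo
i=3: L=charlie=BASE, R=bravo -> take RIGHT -> bravo
i=4: L=charlie, R=alpha=BASE -> take LEFT -> charlie
i=5: L=delta R=delta -> agree -> delta
Index 3 -> bravo

Answer: bravo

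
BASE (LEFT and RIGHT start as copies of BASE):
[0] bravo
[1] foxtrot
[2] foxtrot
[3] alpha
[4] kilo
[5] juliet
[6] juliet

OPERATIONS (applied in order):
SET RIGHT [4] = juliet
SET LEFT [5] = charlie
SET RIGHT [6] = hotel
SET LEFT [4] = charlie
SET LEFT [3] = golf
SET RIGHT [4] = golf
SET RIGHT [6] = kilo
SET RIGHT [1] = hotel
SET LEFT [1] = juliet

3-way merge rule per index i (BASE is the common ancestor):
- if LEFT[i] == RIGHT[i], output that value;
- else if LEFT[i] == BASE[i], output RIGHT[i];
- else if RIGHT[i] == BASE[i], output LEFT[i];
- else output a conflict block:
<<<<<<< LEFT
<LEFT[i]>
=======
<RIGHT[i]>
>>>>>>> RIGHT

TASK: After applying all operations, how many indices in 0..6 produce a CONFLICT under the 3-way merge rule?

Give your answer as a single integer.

Answer: 2

Derivation:
Final LEFT:  [bravo, juliet, foxtrot, golf, charlie, charlie, juliet]
Final RIGHT: [bravo, hotel, foxtrot, alpha, golf, juliet, kilo]
i=0: L=bravo R=bravo -> agree -> bravo
i=1: BASE=foxtrot L=juliet R=hotel all differ -> CONFLICT
i=2: L=foxtrot R=foxtrot -> agree -> foxtrot
i=3: L=golf, R=alpha=BASE -> take LEFT -> golf
i=4: BASE=kilo L=charlie R=golf all differ -> CONFLICT
i=5: L=charlie, R=juliet=BASE -> take LEFT -> charlie
i=6: L=juliet=BASE, R=kilo -> take RIGHT -> kilo
Conflict count: 2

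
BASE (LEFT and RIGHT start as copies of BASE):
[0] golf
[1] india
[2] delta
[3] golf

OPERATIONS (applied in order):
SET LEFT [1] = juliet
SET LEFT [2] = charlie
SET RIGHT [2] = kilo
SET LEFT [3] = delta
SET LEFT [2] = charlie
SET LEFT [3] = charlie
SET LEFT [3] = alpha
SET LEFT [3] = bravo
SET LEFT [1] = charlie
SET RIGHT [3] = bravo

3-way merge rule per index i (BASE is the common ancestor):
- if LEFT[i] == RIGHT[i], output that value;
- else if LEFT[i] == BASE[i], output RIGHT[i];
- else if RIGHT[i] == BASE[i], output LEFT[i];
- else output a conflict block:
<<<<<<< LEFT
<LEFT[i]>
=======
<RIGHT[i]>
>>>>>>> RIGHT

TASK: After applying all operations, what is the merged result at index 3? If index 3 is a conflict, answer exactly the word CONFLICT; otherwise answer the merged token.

Answer: bravo

Derivation:
Final LEFT:  [golf, charlie, charlie, bravo]
Final RIGHT: [golf, india, kilo, bravo]
i=0: L=golf R=golf -> agree -> golf
i=1: L=charlie, R=india=BASE -> take LEFT -> charlie
i=2: BASE=delta L=charlie R=kilo all differ -> CONFLICT
i=3: L=bravo R=bravo -> agree -> bravo
Index 3 -> bravo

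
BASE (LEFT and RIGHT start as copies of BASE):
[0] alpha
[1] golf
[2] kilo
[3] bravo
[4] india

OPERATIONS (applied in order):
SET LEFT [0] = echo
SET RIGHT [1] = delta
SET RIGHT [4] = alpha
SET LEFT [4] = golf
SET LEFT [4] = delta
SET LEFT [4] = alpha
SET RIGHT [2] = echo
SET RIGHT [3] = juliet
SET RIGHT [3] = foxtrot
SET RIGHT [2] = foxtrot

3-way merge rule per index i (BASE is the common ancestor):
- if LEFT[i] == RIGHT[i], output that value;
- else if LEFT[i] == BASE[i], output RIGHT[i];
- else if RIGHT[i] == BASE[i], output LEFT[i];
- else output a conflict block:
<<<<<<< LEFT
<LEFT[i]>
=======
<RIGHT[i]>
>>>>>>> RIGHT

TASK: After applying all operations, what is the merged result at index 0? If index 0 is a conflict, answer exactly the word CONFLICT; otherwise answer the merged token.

Final LEFT:  [echo, golf, kilo, bravo, alpha]
Final RIGHT: [alpha, delta, foxtrot, foxtrot, alpha]
i=0: L=echo, R=alpha=BASE -> take LEFT -> echo
i=1: L=golf=BASE, R=delta -> take RIGHT -> delta
i=2: L=kilo=BASE, R=foxtrot -> take RIGHT -> foxtrot
i=3: L=bravo=BASE, R=foxtrot -> take RIGHT -> foxtrot
i=4: L=alpha R=alpha -> agree -> alpha
Index 0 -> echo

Answer: echo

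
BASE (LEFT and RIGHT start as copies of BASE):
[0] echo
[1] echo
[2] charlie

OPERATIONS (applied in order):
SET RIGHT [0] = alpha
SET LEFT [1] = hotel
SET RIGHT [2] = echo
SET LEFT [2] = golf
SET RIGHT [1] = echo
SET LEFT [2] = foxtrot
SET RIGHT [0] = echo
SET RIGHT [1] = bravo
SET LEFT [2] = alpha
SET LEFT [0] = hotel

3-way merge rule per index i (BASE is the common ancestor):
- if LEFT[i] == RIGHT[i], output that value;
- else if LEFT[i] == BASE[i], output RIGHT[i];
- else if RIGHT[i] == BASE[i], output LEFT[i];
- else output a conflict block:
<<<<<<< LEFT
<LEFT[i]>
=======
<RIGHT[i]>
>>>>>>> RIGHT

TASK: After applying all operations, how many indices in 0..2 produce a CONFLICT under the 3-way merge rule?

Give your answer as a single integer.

Answer: 2

Derivation:
Final LEFT:  [hotel, hotel, alpha]
Final RIGHT: [echo, bravo, echo]
i=0: L=hotel, R=echo=BASE -> take LEFT -> hotel
i=1: BASE=echo L=hotel R=bravo all differ -> CONFLICT
i=2: BASE=charlie L=alpha R=echo all differ -> CONFLICT
Conflict count: 2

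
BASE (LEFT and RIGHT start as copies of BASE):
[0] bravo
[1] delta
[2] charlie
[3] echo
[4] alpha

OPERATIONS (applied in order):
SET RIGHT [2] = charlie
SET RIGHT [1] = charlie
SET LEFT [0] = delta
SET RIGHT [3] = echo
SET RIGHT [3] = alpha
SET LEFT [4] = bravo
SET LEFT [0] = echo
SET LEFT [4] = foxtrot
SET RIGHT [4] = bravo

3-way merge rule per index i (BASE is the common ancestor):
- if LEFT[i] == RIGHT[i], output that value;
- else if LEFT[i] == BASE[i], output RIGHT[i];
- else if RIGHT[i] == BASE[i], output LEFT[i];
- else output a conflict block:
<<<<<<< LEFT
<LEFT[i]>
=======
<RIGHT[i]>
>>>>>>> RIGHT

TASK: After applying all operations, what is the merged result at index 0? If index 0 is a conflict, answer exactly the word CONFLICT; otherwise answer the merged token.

Final LEFT:  [echo, delta, charlie, echo, foxtrot]
Final RIGHT: [bravo, charlie, charlie, alpha, bravo]
i=0: L=echo, R=bravo=BASE -> take LEFT -> echo
i=1: L=delta=BASE, R=charlie -> take RIGHT -> charlie
i=2: L=charlie R=charlie -> agree -> charlie
i=3: L=echo=BASE, R=alpha -> take RIGHT -> alpha
i=4: BASE=alpha L=foxtrot R=bravo all differ -> CONFLICT
Index 0 -> echo

Answer: echo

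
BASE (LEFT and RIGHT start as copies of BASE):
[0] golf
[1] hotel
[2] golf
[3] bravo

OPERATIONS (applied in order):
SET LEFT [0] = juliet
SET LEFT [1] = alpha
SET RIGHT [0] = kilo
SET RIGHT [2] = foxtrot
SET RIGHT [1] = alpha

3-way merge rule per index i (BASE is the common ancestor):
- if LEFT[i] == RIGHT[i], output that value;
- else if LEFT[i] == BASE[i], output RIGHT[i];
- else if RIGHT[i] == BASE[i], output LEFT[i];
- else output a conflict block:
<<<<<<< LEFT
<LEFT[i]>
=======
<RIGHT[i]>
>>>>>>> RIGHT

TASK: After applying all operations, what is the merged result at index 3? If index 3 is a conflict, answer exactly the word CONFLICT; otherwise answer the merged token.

Answer: bravo

Derivation:
Final LEFT:  [juliet, alpha, golf, bravo]
Final RIGHT: [kilo, alpha, foxtrot, bravo]
i=0: BASE=golf L=juliet R=kilo all differ -> CONFLICT
i=1: L=alpha R=alpha -> agree -> alpha
i=2: L=golf=BASE, R=foxtrot -> take RIGHT -> foxtrot
i=3: L=bravo R=bravo -> agree -> bravo
Index 3 -> bravo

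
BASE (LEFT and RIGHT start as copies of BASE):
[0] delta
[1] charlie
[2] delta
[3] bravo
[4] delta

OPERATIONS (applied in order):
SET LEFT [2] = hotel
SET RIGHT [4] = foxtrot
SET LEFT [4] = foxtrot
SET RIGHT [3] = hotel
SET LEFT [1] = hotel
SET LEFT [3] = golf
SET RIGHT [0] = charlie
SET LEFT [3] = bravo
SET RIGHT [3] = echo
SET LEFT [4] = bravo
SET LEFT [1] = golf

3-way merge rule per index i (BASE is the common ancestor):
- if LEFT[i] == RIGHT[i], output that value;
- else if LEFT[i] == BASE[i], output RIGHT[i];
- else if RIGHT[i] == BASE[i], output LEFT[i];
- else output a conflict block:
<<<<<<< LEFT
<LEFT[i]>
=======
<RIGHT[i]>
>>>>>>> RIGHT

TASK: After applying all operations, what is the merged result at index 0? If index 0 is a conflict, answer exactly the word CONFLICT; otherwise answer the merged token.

Final LEFT:  [delta, golf, hotel, bravo, bravo]
Final RIGHT: [charlie, charlie, delta, echo, foxtrot]
i=0: L=delta=BASE, R=charlie -> take RIGHT -> charlie
i=1: L=golf, R=charlie=BASE -> take LEFT -> golf
i=2: L=hotel, R=delta=BASE -> take LEFT -> hotel
i=3: L=bravo=BASE, R=echo -> take RIGHT -> echo
i=4: BASE=delta L=bravo R=foxtrot all differ -> CONFLICT
Index 0 -> charlie

Answer: charlie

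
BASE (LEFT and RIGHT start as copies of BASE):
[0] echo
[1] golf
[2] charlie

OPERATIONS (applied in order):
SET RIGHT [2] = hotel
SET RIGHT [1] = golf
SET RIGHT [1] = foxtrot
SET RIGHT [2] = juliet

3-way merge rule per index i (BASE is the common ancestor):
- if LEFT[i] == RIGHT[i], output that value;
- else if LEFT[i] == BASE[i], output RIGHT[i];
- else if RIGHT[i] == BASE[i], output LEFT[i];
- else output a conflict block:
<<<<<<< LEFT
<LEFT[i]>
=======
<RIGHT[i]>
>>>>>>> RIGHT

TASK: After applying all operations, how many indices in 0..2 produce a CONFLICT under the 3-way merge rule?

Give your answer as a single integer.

Final LEFT:  [echo, golf, charlie]
Final RIGHT: [echo, foxtrot, juliet]
i=0: L=echo R=echo -> agree -> echo
i=1: L=golf=BASE, R=foxtrot -> take RIGHT -> foxtrot
i=2: L=charlie=BASE, R=juliet -> take RIGHT -> juliet
Conflict count: 0

Answer: 0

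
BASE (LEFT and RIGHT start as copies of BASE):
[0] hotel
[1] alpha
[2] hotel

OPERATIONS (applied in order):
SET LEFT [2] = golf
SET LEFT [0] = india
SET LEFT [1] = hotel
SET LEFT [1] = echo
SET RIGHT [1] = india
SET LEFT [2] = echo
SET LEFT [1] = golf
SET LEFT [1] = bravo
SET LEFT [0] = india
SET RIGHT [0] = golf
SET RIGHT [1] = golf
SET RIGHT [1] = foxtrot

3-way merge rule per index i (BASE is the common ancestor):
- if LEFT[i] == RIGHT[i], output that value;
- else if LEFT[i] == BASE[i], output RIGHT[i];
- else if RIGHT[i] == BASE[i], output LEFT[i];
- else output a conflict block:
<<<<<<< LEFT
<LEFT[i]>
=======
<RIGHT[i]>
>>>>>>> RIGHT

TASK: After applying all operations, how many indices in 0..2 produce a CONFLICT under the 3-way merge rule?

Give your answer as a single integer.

Answer: 2

Derivation:
Final LEFT:  [india, bravo, echo]
Final RIGHT: [golf, foxtrot, hotel]
i=0: BASE=hotel L=india R=golf all differ -> CONFLICT
i=1: BASE=alpha L=bravo R=foxtrot all differ -> CONFLICT
i=2: L=echo, R=hotel=BASE -> take LEFT -> echo
Conflict count: 2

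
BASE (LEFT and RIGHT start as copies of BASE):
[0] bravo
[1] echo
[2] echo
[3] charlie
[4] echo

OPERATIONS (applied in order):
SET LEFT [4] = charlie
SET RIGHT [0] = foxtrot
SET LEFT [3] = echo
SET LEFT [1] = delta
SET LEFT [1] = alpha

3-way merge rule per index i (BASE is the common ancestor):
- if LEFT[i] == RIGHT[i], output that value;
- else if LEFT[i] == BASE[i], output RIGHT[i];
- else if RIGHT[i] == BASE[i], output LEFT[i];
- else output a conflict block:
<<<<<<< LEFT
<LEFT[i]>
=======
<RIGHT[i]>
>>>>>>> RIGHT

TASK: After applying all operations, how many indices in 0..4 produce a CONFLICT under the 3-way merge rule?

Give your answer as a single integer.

Answer: 0

Derivation:
Final LEFT:  [bravo, alpha, echo, echo, charlie]
Final RIGHT: [foxtrot, echo, echo, charlie, echo]
i=0: L=bravo=BASE, R=foxtrot -> take RIGHT -> foxtrot
i=1: L=alpha, R=echo=BASE -> take LEFT -> alpha
i=2: L=echo R=echo -> agree -> echo
i=3: L=echo, R=charlie=BASE -> take LEFT -> echo
i=4: L=charlie, R=echo=BASE -> take LEFT -> charlie
Conflict count: 0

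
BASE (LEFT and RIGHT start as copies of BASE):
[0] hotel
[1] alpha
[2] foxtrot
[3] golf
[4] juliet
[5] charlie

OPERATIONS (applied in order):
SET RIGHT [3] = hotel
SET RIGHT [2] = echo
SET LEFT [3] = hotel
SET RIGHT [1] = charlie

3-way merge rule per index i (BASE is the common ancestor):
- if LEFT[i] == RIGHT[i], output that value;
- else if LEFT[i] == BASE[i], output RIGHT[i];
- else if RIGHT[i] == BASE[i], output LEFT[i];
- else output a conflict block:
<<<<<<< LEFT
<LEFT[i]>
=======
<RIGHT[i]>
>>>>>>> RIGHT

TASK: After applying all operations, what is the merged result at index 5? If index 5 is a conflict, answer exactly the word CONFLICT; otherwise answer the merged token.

Final LEFT:  [hotel, alpha, foxtrot, hotel, juliet, charlie]
Final RIGHT: [hotel, charlie, echo, hotel, juliet, charlie]
i=0: L=hotel R=hotel -> agree -> hotel
i=1: L=alpha=BASE, R=charlie -> take RIGHT -> charlie
i=2: L=foxtrot=BASE, R=echo -> take RIGHT -> echo
i=3: L=hotel R=hotel -> agree -> hotel
i=4: L=juliet R=juliet -> agree -> juliet
i=5: L=charlie R=charlie -> agree -> charlie
Index 5 -> charlie

Answer: charlie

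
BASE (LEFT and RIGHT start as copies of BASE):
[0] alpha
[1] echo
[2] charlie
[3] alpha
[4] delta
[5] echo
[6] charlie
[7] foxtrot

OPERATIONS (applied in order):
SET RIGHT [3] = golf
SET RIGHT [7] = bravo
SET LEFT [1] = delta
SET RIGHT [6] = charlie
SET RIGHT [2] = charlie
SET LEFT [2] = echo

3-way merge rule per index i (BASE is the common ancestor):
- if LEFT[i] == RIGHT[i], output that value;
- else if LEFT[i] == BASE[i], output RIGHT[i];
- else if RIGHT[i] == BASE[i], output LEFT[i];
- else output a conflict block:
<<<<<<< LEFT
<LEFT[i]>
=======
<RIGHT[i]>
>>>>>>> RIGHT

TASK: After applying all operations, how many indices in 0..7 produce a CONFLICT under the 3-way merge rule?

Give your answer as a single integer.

Final LEFT:  [alpha, delta, echo, alpha, delta, echo, charlie, foxtrot]
Final RIGHT: [alpha, echo, charlie, golf, delta, echo, charlie, bravo]
i=0: L=alpha R=alpha -> agree -> alpha
i=1: L=delta, R=echo=BASE -> take LEFT -> delta
i=2: L=echo, R=charlie=BASE -> take LEFT -> echo
i=3: L=alpha=BASE, R=golf -> take RIGHT -> golf
i=4: L=delta R=delta -> agree -> delta
i=5: L=echo R=echo -> agree -> echo
i=6: L=charlie R=charlie -> agree -> charlie
i=7: L=foxtrot=BASE, R=bravo -> take RIGHT -> bravo
Conflict count: 0

Answer: 0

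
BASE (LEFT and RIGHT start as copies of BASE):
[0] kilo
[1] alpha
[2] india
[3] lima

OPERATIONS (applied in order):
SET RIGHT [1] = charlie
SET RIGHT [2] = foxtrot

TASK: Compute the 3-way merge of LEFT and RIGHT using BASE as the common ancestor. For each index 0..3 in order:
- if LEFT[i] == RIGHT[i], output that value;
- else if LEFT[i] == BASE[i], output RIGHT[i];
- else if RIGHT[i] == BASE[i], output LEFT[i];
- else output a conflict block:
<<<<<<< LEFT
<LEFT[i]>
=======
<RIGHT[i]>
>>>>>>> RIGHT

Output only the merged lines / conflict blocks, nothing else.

Answer: kilo
charlie
foxtrot
lima

Derivation:
Final LEFT:  [kilo, alpha, india, lima]
Final RIGHT: [kilo, charlie, foxtrot, lima]
i=0: L=kilo R=kilo -> agree -> kilo
i=1: L=alpha=BASE, R=charlie -> take RIGHT -> charlie
i=2: L=india=BASE, R=foxtrot -> take RIGHT -> foxtrot
i=3: L=lima R=lima -> agree -> lima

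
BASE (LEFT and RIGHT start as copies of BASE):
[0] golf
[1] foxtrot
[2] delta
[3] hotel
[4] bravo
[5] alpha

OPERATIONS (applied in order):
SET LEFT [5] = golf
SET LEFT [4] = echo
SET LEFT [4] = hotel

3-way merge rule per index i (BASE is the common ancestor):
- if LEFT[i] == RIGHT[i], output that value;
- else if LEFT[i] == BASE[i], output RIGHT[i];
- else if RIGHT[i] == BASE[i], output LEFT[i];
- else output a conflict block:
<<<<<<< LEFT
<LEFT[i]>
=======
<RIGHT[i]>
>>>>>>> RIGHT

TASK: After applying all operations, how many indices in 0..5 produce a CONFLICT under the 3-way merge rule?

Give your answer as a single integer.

Final LEFT:  [golf, foxtrot, delta, hotel, hotel, golf]
Final RIGHT: [golf, foxtrot, delta, hotel, bravo, alpha]
i=0: L=golf R=golf -> agree -> golf
i=1: L=foxtrot R=foxtrot -> agree -> foxtrot
i=2: L=delta R=delta -> agree -> delta
i=3: L=hotel R=hotel -> agree -> hotel
i=4: L=hotel, R=bravo=BASE -> take LEFT -> hotel
i=5: L=golf, R=alpha=BASE -> take LEFT -> golf
Conflict count: 0

Answer: 0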